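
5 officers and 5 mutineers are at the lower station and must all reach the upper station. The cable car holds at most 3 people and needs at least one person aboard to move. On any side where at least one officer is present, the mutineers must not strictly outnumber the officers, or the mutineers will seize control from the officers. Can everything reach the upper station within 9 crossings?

No

Counting alone: each trip to the upper station takes at most 3 across and each return brings at least 1 back, so after t trips out (and t−1 returns) at most 3t − (t−1) of the 10 are across; that first reaches 10 at t = 5, so at least 9 crossings are needed.
The safety rule pushes this higher. Following every safe sequence of crossings, the most of the 10 that can be at the upper station as the cable car arrives there on crossing 9 is 9 — never all 10.
So the move cannot be finished within 9 crossings. (The shortest complete plan takes 11:)
1. 2 mutineers → the upper station.  (the lower station: 5O 3M; the upper station: 0O 2M)
2. 1 mutineer ← the lower station.  (the lower station: 5O 4M; the upper station: 0O 1M)
3. 3 mutineers → the upper station.  (the lower station: 5O 1M; the upper station: 0O 4M)
4. 1 mutineer ← the lower station.  (the lower station: 5O 2M; the upper station: 0O 3M)
5. 3 officers → the upper station.  (the lower station: 2O 2M; the upper station: 3O 3M)
6. 1 officer and 1 mutineer ← the lower station.  (the lower station: 3O 3M; the upper station: 2O 2M)
7. 3 officers → the upper station.  (the lower station: 0O 3M; the upper station: 5O 2M)
8. 1 mutineer ← the lower station.  (the lower station: 0O 4M; the upper station: 5O 1M)
9. 2 mutineers → the upper station.  (the lower station: 0O 2M; the upper station: 5O 3M)
10. 1 mutineer ← the lower station.  (the lower station: 0O 3M; the upper station: 5O 2M)
11. 3 mutineers → the upper station.  (the lower station: 0O 0M; the upper station: 5O 5M)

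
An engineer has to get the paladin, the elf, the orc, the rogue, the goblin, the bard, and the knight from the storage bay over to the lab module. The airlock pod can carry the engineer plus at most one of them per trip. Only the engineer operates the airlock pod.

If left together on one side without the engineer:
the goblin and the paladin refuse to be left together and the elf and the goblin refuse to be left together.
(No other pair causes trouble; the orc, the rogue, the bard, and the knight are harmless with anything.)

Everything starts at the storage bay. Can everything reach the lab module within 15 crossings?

Yes — this plan uses 15 crossings (≤ 15):
1. Engineer goes to the lab module with the goblin.  [the storage bay: the bard, the elf, the knight, the orc, the paladin, the rogue | the lab module: the goblin]
2. Engineer goes back to the storage bay alone.  [the storage bay: the bard, the elf, the knight, the orc, the paladin, the rogue | the lab module: the goblin]
3. Engineer goes to the lab module with the paladin.  [the storage bay: the bard, the elf, the knight, the orc, the rogue | the lab module: the goblin, the paladin]
4. Engineer goes back to the storage bay with the goblin.  [the storage bay: the bard, the elf, the goblin, the knight, the orc, the rogue | the lab module: the paladin]
5. Engineer goes to the lab module with the elf.  [the storage bay: the bard, the goblin, the knight, the orc, the rogue | the lab module: the elf, the paladin]
6. Engineer goes back to the storage bay alone.  [the storage bay: the bard, the goblin, the knight, the orc, the rogue | the lab module: the elf, the paladin]
7. Engineer goes to the lab module with the orc.  [the storage bay: the bard, the goblin, the knight, the rogue | the lab module: the elf, the orc, the paladin]
8. Engineer goes back to the storage bay alone.  [the storage bay: the bard, the goblin, the knight, the rogue | the lab module: the elf, the orc, the paladin]
9. Engineer goes to the lab module with the rogue.  [the storage bay: the bard, the goblin, the knight | the lab module: the elf, the orc, the paladin, the rogue]
10. Engineer goes back to the storage bay alone.  [the storage bay: the bard, the goblin, the knight | the lab module: the elf, the orc, the paladin, the rogue]
11. Engineer goes to the lab module with the bard.  [the storage bay: the goblin, the knight | the lab module: the bard, the elf, the orc, the paladin, the rogue]
12. Engineer goes back to the storage bay alone.  [the storage bay: the goblin, the knight | the lab module: the bard, the elf, the orc, the paladin, the rogue]
13. Engineer goes to the lab module with the knight.  [the storage bay: the goblin | the lab module: the bard, the elf, the knight, the orc, the paladin, the rogue]
14. Engineer goes back to the storage bay alone.  [the storage bay: the goblin | the lab module: the bard, the elf, the knight, the orc, the paladin, the rogue]
15. Engineer goes to the lab module with the goblin.  [the storage bay: — | the lab module: the bard, the elf, the goblin, the knight, the orc, the paladin, the rogue]

Yes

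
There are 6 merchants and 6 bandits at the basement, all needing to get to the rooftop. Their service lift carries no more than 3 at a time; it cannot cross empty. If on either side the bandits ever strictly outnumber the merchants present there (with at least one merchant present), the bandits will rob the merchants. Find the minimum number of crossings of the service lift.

impossible

Following every safe sequence of crossings from the start, the most of the 12 that can be at the rooftop as the service lift arrives there on crossings 1, 3, 5 is 3, 5, 6 respectively; the best ever achieved is 6 of 12.
From crossing 7 on, no configuration arises that was not already reachable earlier: only 17 distinct safe configurations (who is on which side, and where the service lift is) can ever be reached, none of them has everyone across, and every continuation just revisits them. They are: 0 merchants + 0 bandits across (service lift back at the start); 0 merchants + 1 bandit across (service lift there); 0 merchants + 1 bandit across (service lift back at the start); 0 merchants + 2 bandits across (service lift there); 0 merchants + 2 bandits across (service lift back at the start); 0 merchants + 3 bandits across (service lift there); 0 merchants + 3 bandits across (service lift back at the start); 0 merchants + 4 bandits across (service lift there); 0 merchants + 4 bandits across (service lift back at the start); 0 merchants + 5 bandits across (service lift there); 0 merchants + 5 bandits across (service lift back at the start); 0 merchants + 6 bandits across (service lift there); 1 merchant + 1 bandit across (service lift there); 1 merchant + 1 bandit across (service lift back at the start); 2 merchants + 2 bandits across (service lift there); 2 merchants + 2 bandits across (service lift back at the start); 3 merchants + 3 bandits across (service lift there). So no valid plan exists.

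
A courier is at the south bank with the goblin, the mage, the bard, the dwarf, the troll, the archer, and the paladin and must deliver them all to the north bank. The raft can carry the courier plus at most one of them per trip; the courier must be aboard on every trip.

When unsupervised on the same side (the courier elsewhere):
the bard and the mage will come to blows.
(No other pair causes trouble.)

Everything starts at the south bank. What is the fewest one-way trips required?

Counting alone: the courier can take at most 1 across per trip to the north bank, so moving all 7 needs at least 7 loaded trips out, with a return between consecutive ones — at least 13 crossings.
The plan below uses exactly 13 crossings, so it is optimal:
1. Courier goes to the north bank with the mage.
2. Courier goes back to the south bank alone.
3. Courier goes to the north bank with the goblin.
4. Courier goes back to the south bank alone.
5. Courier goes to the north bank with the dwarf.
6. Courier goes back to the south bank alone.
7. Courier goes to the north bank with the troll.
8. Courier goes back to the south bank alone.
9. Courier goes to the north bank with the archer.
10. Courier goes back to the south bank alone.
11. Courier goes to the north bank with the paladin.
12. Courier goes back to the south bank alone.
13. Courier goes to the north bank with the bard.

13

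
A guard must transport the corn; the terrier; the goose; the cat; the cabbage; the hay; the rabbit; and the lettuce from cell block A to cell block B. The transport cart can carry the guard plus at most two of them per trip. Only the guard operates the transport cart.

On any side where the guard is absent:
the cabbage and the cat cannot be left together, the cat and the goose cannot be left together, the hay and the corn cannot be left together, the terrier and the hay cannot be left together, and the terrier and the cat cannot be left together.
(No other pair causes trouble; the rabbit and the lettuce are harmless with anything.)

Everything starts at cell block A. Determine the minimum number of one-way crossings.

9

Counting alone: the guard can take at most 2 across per trip to cell block B, so moving all 8 needs at least 4 loaded trips out, with a return between consecutive ones — at least 7 crossings.
The safety rule pushes this higher. Following every safe sequence of crossings, the most of the 8 that can be at cell block B as the transport cart arrives there on crossing 7 is 7 — never all 8.
So no plan with fewer than 9 crossings exists, and this one achieves 9:
1. Guard goes to cell block B with the cat and the hay.  [cell block A: the cabbage, the corn, the goose, the lettuce, the rabbit, the terrier | cell block B: the cat, the hay]
2. Guard goes back to cell block A alone.  [cell block A: the cabbage, the corn, the goose, the lettuce, the rabbit, the terrier | cell block B: the cat, the hay]
3. Guard goes to cell block B with the corn and the terrier.  [cell block A: the cabbage, the goose, the lettuce, the rabbit | cell block B: the cat, the corn, the hay, the terrier]
4. Guard goes back to cell block A with the cat and the hay.  [cell block A: the cabbage, the cat, the goose, the hay, the lettuce, the rabbit | cell block B: the corn, the terrier]
5. Guard goes to cell block B with the cabbage and the goose.  [cell block A: the cat, the hay, the lettuce, the rabbit | cell block B: the cabbage, the corn, the goose, the terrier]
6. Guard goes back to cell block A alone.  [cell block A: the cat, the hay, the lettuce, the rabbit | cell block B: the cabbage, the corn, the goose, the terrier]
7. Guard goes to cell block B with the lettuce and the rabbit.  [cell block A: the cat, the hay | cell block B: the cabbage, the corn, the goose, the lettuce, the rabbit, the terrier]
8. Guard goes back to cell block A alone.  [cell block A: the cat, the hay | cell block B: the cabbage, the corn, the goose, the lettuce, the rabbit, the terrier]
9. Guard goes to cell block B with the cat and the hay.  [cell block A: — | cell block B: the cabbage, the cat, the corn, the goose, the hay, the lettuce, the rabbit, the terrier]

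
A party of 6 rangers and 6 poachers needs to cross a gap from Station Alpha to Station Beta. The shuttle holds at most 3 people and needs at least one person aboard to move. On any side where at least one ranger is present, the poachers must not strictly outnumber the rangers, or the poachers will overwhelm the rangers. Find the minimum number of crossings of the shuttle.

Following every safe sequence of crossings from the start, the most of the 12 that can be at Station Beta as the shuttle arrives there on crossings 1, 3, 5 is 3, 5, 6 respectively; the best ever achieved is 6 of 12.
From crossing 7 on, no configuration arises that was not already reachable earlier: only 17 distinct safe configurations (who is on which side, and where the shuttle is) can ever be reached, none of them has everyone across, and every continuation just revisits them. They are: 0 rangers + 0 poachers across (shuttle back at the start); 0 rangers + 1 poacher across (shuttle there); 0 rangers + 1 poacher across (shuttle back at the start); 0 rangers + 2 poachers across (shuttle there); 0 rangers + 2 poachers across (shuttle back at the start); 0 rangers + 3 poachers across (shuttle there); 0 rangers + 3 poachers across (shuttle back at the start); 0 rangers + 4 poachers across (shuttle there); 0 rangers + 4 poachers across (shuttle back at the start); 0 rangers + 5 poachers across (shuttle there); 0 rangers + 5 poachers across (shuttle back at the start); 0 rangers + 6 poachers across (shuttle there); 1 ranger + 1 poacher across (shuttle there); 1 ranger + 1 poacher across (shuttle back at the start); 2 rangers + 2 poachers across (shuttle there); 2 rangers + 2 poachers across (shuttle back at the start); 3 rangers + 3 poachers across (shuttle there). So no valid plan exists.

impossible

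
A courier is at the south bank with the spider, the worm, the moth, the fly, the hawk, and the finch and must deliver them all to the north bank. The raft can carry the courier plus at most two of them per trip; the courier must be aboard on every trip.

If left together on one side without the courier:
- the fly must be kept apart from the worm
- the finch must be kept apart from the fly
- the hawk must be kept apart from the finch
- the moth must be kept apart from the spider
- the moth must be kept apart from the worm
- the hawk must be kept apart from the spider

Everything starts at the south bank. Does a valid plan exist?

No

Whatever the first load, the items left behind include a forbidden pair without the courier. No opening move is safe, so no plan exists.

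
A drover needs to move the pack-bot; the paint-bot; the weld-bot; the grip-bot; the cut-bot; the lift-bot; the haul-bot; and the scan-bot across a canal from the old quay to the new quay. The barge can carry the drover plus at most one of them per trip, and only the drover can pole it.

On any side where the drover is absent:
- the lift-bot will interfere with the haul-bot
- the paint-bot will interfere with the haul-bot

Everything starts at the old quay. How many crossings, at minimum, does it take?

17

Counting alone: the drover can take at most 1 across per trip to the new quay, so moving all 8 needs at least 8 loaded trips out, with a return between consecutive ones — at least 15 crossings.
The safety rule pushes this higher. Following every safe sequence of crossings, the most of the 8 that can be at the new quay as the barge arrives there on crossing 15 is 7 — never all 8.
So no plan with fewer than 17 crossings exists, and this one achieves 17:
1. Drover goes to the new quay with the haul-bot.
2. Drover goes back to the old quay alone.
3. Drover goes to the new quay with the pack-bot.
4. Drover goes back to the old quay alone.
5. Drover goes to the new quay with the paint-bot.
6. Drover goes back to the old quay with the haul-bot.
7. Drover goes to the new quay with the lift-bot.
8. Drover goes back to the old quay alone.
9. Drover goes to the new quay with the weld-bot.
10. Drover goes back to the old quay alone.
11. Drover goes to the new quay with the grip-bot.
12. Drover goes back to the old quay alone.
13. Drover goes to the new quay with the cut-bot.
14. Drover goes back to the old quay alone.
15. Drover goes to the new quay with the scan-bot.
16. Drover goes back to the old quay alone.
17. Drover goes to the new quay with the haul-bot.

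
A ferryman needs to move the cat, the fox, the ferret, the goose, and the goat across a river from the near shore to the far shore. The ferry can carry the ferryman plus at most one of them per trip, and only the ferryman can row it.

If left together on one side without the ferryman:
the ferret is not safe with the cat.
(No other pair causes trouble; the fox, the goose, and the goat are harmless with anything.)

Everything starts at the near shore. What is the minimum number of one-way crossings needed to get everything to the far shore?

Counting alone: the ferryman can take at most 1 across per trip to the far shore, so moving all 5 needs at least 5 loaded trips out, with a return between consecutive ones — at least 9 crossings.
The plan below uses exactly 9 crossings, so it is optimal:
1. Ferryman goes to the far shore with the cat.  [the near shore: the ferret, the fox, the goat, the goose | the far shore: the cat]
2. Ferryman goes back to the near shore alone.  [the near shore: the ferret, the fox, the goat, the goose | the far shore: the cat]
3. Ferryman goes to the far shore with the fox.  [the near shore: the ferret, the goat, the goose | the far shore: the cat, the fox]
4. Ferryman goes back to the near shore alone.  [the near shore: the ferret, the goat, the goose | the far shore: the cat, the fox]
5. Ferryman goes to the far shore with the goose.  [the near shore: the ferret, the goat | the far shore: the cat, the fox, the goose]
6. Ferryman goes back to the near shore alone.  [the near shore: the ferret, the goat | the far shore: the cat, the fox, the goose]
7. Ferryman goes to the far shore with the goat.  [the near shore: the ferret | the far shore: the cat, the fox, the goat, the goose]
8. Ferryman goes back to the near shore alone.  [the near shore: the ferret | the far shore: the cat, the fox, the goat, the goose]
9. Ferryman goes to the far shore with the ferret.  [the near shore: — | the far shore: the cat, the ferret, the fox, the goat, the goose]

9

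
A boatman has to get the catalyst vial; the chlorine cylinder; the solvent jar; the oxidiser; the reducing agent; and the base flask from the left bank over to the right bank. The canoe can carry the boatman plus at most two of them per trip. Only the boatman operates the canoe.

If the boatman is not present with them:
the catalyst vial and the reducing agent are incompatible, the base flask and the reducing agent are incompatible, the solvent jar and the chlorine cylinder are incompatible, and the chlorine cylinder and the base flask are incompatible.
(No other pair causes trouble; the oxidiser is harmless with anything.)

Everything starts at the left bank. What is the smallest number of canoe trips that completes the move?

7

Counting alone: the boatman can take at most 2 across per trip to the right bank, so moving all 6 needs at least 3 loaded trips out, with a return between consecutive ones — at least 5 crossings.
The safety rule pushes this higher. Following every safe sequence of crossings, the most of the 6 that can be at the right bank as the canoe arrives there on crossing 5 is 5 — never all 6.
So no plan with fewer than 7 crossings exists, and this one achieves 7:
1. Boatman goes to the right bank with the chlorine cylinder and the reducing agent.  [the left bank: the base flask, the catalyst vial, the oxidiser, the solvent jar | the right bank: the chlorine cylinder, the reducing agent]
2. Boatman goes back to the left bank alone.  [the left bank: the base flask, the catalyst vial, the oxidiser, the solvent jar | the right bank: the chlorine cylinder, the reducing agent]
3. Boatman goes to the right bank with the catalyst vial and the solvent jar.  [the left bank: the base flask, the oxidiser | the right bank: the catalyst vial, the chlorine cylinder, the reducing agent, the solvent jar]
4. Boatman goes back to the left bank with the chlorine cylinder and the reducing agent.  [the left bank: the base flask, the chlorine cylinder, the oxidiser, the reducing agent | the right bank: the catalyst vial, the solvent jar]
5. Boatman goes to the right bank with the base flask and the oxidiser.  [the left bank: the chlorine cylinder, the reducing agent | the right bank: the base flask, the catalyst vial, the oxidiser, the solvent jar]
6. Boatman goes back to the left bank alone.  [the left bank: the chlorine cylinder, the reducing agent | the right bank: the base flask, the catalyst vial, the oxidiser, the solvent jar]
7. Boatman goes to the right bank with the chlorine cylinder and the reducing agent.  [the left bank: — | the right bank: the base flask, the catalyst vial, the chlorine cylinder, the oxidiser, the reducing agent, the solvent jar]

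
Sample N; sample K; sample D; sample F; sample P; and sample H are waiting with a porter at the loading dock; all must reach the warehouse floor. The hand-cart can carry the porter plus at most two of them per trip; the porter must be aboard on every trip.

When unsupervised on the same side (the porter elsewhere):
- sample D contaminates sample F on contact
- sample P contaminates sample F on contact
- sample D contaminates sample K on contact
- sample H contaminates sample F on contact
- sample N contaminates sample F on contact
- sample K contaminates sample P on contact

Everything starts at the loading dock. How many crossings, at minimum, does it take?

Counting alone: the porter can take at most 2 across per trip to the warehouse floor, so moving all 6 needs at least 3 loaded trips out, with a return between consecutive ones — at least 5 crossings.
The safety rule pushes this higher. Following every safe sequence of crossings, the most of the 6 that can be at the warehouse floor as the hand-cart arrives there on crossing 5 is 5 — never all 6.
So no plan with fewer than 7 crossings exists, and this one achieves 7:
1. Porter goes to the warehouse floor with sample F and sample K.
2. Porter goes back to the loading dock alone.
3. Porter goes to the warehouse floor with sample D and sample N.
4. Porter goes back to the loading dock with sample F and sample K.
5. Porter goes to the warehouse floor with sample H and sample P.
6. Porter goes back to the loading dock alone.
7. Porter goes to the warehouse floor with sample F and sample K.

7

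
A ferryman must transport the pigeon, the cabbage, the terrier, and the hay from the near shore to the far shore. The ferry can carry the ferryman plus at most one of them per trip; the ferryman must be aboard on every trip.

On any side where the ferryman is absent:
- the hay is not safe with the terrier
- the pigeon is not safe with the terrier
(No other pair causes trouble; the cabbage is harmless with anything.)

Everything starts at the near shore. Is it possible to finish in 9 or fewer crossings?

Yes — this plan uses 9 crossings (≤ 9):
1. Ferryman goes to the far shore with the terrier.
2. Ferryman goes back to the near shore alone.
3. Ferryman goes to the far shore with the pigeon.
4. Ferryman goes back to the near shore with the terrier.
5. Ferryman goes to the far shore with the hay.
6. Ferryman goes back to the near shore alone.
7. Ferryman goes to the far shore with the cabbage.
8. Ferryman goes back to the near shore alone.
9. Ferryman goes to the far shore with the terrier.

Yes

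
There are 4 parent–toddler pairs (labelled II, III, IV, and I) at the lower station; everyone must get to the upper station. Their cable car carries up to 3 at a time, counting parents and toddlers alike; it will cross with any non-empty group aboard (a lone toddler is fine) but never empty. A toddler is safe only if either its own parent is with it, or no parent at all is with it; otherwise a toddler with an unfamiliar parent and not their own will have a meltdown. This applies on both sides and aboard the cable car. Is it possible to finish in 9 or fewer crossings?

Yes — this plan uses 9 crossings (≤ 9):
1. parent II and toddler II cross → the upper station.
2. parent II crosses ← the lower station.
3. parent II, parent III, and toddler III cross → the upper station.
4. parent II and toddler II cross ← the lower station.
5. parent I, parent II, and parent IV cross → the upper station.
6. toddler III crosses ← the lower station.
7. toddler II and toddler III cross → the upper station.
8. toddler II crosses ← the lower station.
9. toddler I, toddler II, and toddler IV cross → the upper station.

Yes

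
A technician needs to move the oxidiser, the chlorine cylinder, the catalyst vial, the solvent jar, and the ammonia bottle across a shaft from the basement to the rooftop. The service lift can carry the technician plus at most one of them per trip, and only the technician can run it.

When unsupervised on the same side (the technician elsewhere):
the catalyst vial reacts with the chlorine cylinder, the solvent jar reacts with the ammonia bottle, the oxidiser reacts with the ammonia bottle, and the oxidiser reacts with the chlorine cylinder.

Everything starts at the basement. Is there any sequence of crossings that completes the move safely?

No

Whatever the first load, the items left behind include a forbidden pair without the technician. No opening move is safe, so no plan exists.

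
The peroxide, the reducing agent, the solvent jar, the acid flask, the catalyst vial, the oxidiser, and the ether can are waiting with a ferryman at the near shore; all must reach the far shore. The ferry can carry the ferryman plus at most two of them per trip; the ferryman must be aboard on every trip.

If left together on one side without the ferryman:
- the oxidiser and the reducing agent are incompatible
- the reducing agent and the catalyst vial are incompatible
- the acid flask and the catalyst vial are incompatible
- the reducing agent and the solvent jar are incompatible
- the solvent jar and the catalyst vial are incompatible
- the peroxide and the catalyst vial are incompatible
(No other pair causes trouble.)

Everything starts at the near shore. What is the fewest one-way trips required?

11

Counting alone: the ferryman can take at most 2 across per trip to the far shore, so moving all 7 needs at least 4 loaded trips out, with a return between consecutive ones — at least 7 crossings.
The safety rule pushes this higher. Following every safe sequence of crossings, the most of the 7 that can be at the far shore as the ferry arrives there on crossings 7, 9 is 5, 6 respectively — never all 7.
So no plan with fewer than 11 crossings exists, and this one achieves 11:
1. Ferryman goes to the far shore with the catalyst vial and the reducing agent.
2. Ferryman goes back to the near shore with the reducing agent.
3. Ferryman goes to the far shore with the peroxide and the reducing agent.
4. Ferryman goes back to the near shore with the catalyst vial.
5. Ferryman goes to the far shore with the acid flask and the solvent jar.
6. Ferryman goes back to the near shore with the reducing agent.
7. Ferryman goes to the far shore with the oxidiser and the reducing agent.
8. Ferryman goes back to the near shore with the reducing agent.
9. Ferryman goes to the far shore with the ether can and the reducing agent.
10. Ferryman goes back to the near shore with the reducing agent.
11. Ferryman goes to the far shore with the catalyst vial and the reducing agent.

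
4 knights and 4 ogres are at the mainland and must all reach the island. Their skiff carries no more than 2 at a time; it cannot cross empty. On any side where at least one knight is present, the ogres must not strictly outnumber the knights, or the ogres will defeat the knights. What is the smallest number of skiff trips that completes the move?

Following every safe sequence of crossings from the start, the most of the 8 that can be at the island as the skiff arrives there on crossings 1, 3, 5 is 2, 3, 4 respectively; the best ever achieved is 4 of 8.
From crossing 7 on, no configuration arises that was not already reachable earlier: only 11 distinct safe configurations (who is on which side, and where the skiff is) can ever be reached, none of them has everyone across, and every continuation just revisits them. They are: 0 knights + 0 ogres across (skiff back at the start); 0 knights + 1 ogre across (skiff there); 0 knights + 1 ogre across (skiff back at the start); 0 knights + 2 ogres across (skiff there); 0 knights + 2 ogres across (skiff back at the start); 0 knights + 3 ogres across (skiff there); 0 knights + 3 ogres across (skiff back at the start); 0 knights + 4 ogres across (skiff there); 1 knight + 1 ogre across (skiff there); 1 knight + 1 ogre across (skiff back at the start); 2 knights + 2 ogres across (skiff there). So no valid plan exists.

impossible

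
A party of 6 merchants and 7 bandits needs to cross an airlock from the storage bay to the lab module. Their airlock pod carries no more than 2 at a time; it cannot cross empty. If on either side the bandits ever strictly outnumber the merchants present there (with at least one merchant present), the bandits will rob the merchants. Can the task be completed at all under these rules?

The bandits already outnumber the merchants at the storage bay before anyone moves, so the starting position itself is disallowed.

No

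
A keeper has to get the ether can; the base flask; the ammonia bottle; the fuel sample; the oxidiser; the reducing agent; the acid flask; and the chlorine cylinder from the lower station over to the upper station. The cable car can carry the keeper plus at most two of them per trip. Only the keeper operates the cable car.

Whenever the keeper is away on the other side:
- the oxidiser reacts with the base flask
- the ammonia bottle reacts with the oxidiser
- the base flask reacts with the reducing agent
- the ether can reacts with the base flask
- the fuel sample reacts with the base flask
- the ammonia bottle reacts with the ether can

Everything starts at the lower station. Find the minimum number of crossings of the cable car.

9

Counting alone: the keeper can take at most 2 across per trip to the upper station, so moving all 8 needs at least 4 loaded trips out, with a return between consecutive ones — at least 7 crossings.
The safety rule pushes this higher. Following every safe sequence of crossings, the most of the 8 that can be at the upper station as the cable car arrives there on crossing 7 is 7 — never all 8.
So no plan with fewer than 9 crossings exists, and this one achieves 9:
1. Keeper goes to the upper station with the ammonia bottle and the base flask.
2. Keeper goes back to the lower station alone.
3. Keeper goes to the upper station with the ether can and the fuel sample.
4. Keeper goes back to the lower station with the ammonia bottle and the base flask.
5. Keeper goes to the upper station with the oxidiser and the reducing agent.
6. Keeper goes back to the lower station alone.
7. Keeper goes to the upper station with the acid flask and the chlorine cylinder.
8. Keeper goes back to the lower station alone.
9. Keeper goes to the upper station with the ammonia bottle and the base flask.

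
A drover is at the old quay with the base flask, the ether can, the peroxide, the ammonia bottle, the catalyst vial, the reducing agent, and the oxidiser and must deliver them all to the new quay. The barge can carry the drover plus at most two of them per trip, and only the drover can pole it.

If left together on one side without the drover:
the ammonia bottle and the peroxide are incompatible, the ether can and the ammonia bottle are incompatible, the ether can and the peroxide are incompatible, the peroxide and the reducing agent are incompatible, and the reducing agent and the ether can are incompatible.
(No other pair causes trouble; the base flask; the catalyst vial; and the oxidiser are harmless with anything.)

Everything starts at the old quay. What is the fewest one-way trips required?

Counting alone: the drover can take at most 2 across per trip to the new quay, so moving all 7 needs at least 4 loaded trips out, with a return between consecutive ones — at least 7 crossings.
The safety rule pushes this higher. Following every safe sequence of crossings, the most of the 7 that can be at the new quay as the barge arrives there on crossings 7, 9 is 5, 6 respectively — never all 7.
So no plan with fewer than 11 crossings exists, and this one achieves 11:
1. Drover goes to the new quay with the ether can and the peroxide.  [the old quay: the ammonia bottle, the base flask, the catalyst vial, the oxidiser, the reducing agent | the new quay: the ether can, the peroxide]
2. Drover goes back to the old quay with the ether can.  [the old quay: the ammonia bottle, the base flask, the catalyst vial, the ether can, the oxidiser, the reducing agent | the new quay: the peroxide]
3. Drover goes to the new quay with the base flask and the ether can.  [the old quay: the ammonia bottle, the catalyst vial, the oxidiser, the reducing agent | the new quay: the base flask, the ether can, the peroxide]
4. Drover goes back to the old quay with the ether can.  [the old quay: the ammonia bottle, the catalyst vial, the ether can, the oxidiser, the reducing agent | the new quay: the base flask, the peroxide]
5. Drover goes to the new quay with the catalyst vial and the ether can.  [the old quay: the ammonia bottle, the oxidiser, the reducing agent | the new quay: the base flask, the catalyst vial, the ether can, the peroxide]
6. Drover goes back to the old quay with the ether can.  [the old quay: the ammonia bottle, the ether can, the oxidiser, the reducing agent | the new quay: the base flask, the catalyst vial, the peroxide]
7. Drover goes to the new quay with the ether can and the oxidiser.  [the old quay: the ammonia bottle, the reducing agent | the new quay: the base flask, the catalyst vial, the ether can, the oxidiser, the peroxide]
8. Drover goes back to the old quay with the ether can.  [the old quay: the ammonia bottle, the ether can, the reducing agent | the new quay: the base flask, the catalyst vial, the oxidiser, the peroxide]
9. Drover goes to the new quay with the ammonia bottle and the reducing agent.  [the old quay: the ether can | the new quay: the ammonia bottle, the base flask, the catalyst vial, the oxidiser, the peroxide, the reducing agent]
10. Drover goes back to the old quay with the peroxide.  [the old quay: the ether can, the peroxide | the new quay: the ammonia bottle, the base flask, the catalyst vial, the oxidiser, the reducing agent]
11. Drover goes to the new quay with the ether can and the peroxide.  [the old quay: — | the new quay: the ammonia bottle, the base flask, the catalyst vial, the ether can, the oxidiser, the peroxide, the reducing agent]

11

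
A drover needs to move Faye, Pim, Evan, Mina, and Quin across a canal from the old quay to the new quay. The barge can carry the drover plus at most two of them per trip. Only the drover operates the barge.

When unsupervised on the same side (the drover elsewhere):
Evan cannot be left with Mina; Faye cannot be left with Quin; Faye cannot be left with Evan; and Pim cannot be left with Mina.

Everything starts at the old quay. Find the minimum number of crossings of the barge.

7

Counting alone: the drover can take at most 2 across per trip to the new quay, so moving all 5 needs at least 3 loaded trips out, with a return between consecutive ones — at least 5 crossings.
The safety rule pushes this higher. Following every safe sequence of crossings, the most of the 5 that can be at the new quay as the barge arrives there on crossing 5 is 4 — never all 5.
So no plan with fewer than 7 crossings exists, and this one achieves 7:
1. Drover goes to the new quay with Faye and Mina.
2. Drover goes back to the old quay alone.
3. Drover goes to the new quay with Pim.
4. Drover goes back to the old quay with Mina.
5. Drover goes to the new quay with Evan and Quin.
6. Drover goes back to the old quay with Faye.
7. Drover goes to the new quay with Faye and Mina.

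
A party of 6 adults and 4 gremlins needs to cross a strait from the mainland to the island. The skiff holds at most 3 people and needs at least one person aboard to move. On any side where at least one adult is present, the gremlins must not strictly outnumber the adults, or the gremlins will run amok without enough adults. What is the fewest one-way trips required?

9

Counting alone: each trip to the island takes at most 3 across and each return brings at least 1 back, so after t trips out (and t−1 returns) at most 3t − (t−1) of the 10 are across; that first reaches 10 at t = 5, so at least 9 crossings are needed.
The plan below uses exactly 9 crossings, so it is optimal:
1. 2 gremlins → the island.  (the mainland: 6A 2G; the island: 0A 2G)
2. 1 gremlin ← the mainland.  (the mainland: 6A 3G; the island: 0A 1G)
3. 3 gremlins → the island.  (the mainland: 6A 0G; the island: 0A 4G)
4. 1 gremlin ← the mainland.  (the mainland: 6A 1G; the island: 0A 3G)
5. 3 adults → the island.  (the mainland: 3A 1G; the island: 3A 3G)
6. 1 gremlin ← the mainland.  (the mainland: 3A 2G; the island: 3A 2G)
7. 1 adult and 2 gremlins → the island.  (the mainland: 2A 0G; the island: 4A 4G)
8. 1 gremlin ← the mainland.  (the mainland: 2A 1G; the island: 4A 3G)
9. 2 adults and 1 gremlin → the island.  (the mainland: 0A 0G; the island: 6A 4G)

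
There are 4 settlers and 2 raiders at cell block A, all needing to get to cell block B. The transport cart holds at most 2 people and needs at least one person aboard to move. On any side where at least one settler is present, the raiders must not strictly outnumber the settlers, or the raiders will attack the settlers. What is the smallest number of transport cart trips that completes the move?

Counting alone: each trip to cell block B takes at most 2 across and each return brings at least 1 back, so after t trips out (and t−1 returns) at most 2t − (t−1) of the 6 are across; that first reaches 6 at t = 5, so at least 9 crossings are needed.
The plan below uses exactly 9 crossings, so it is optimal:
1. 2 raiders → cell block B.  (cell block A: 4S 0R; cell block B: 0S 2R)
2. 1 raider ← cell block A.  (cell block A: 4S 1R; cell block B: 0S 1R)
3. 2 settlers → cell block B.  (cell block A: 2S 1R; cell block B: 2S 1R)
4. 1 raider ← cell block A.  (cell block A: 2S 2R; cell block B: 2S 0R)
5. 2 raiders → cell block B.  (cell block A: 2S 0R; cell block B: 2S 2R)
6. 1 raider ← cell block A.  (cell block A: 2S 1R; cell block B: 2S 1R)
7. 1 settler and 1 raider → cell block B.  (cell block A: 1S 0R; cell block B: 3S 2R)
8. 1 raider ← cell block A.  (cell block A: 1S 1R; cell block B: 3S 1R)
9. 1 settler and 1 raider → cell block B.  (cell block A: 0S 0R; cell block B: 4S 2R)

9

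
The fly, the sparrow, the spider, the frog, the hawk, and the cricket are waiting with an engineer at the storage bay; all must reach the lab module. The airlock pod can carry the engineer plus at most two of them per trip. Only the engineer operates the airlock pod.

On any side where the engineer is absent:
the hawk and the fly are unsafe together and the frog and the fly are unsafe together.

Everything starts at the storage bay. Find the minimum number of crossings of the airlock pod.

5

Counting alone: the engineer can take at most 2 across per trip to the lab module, so moving all 6 needs at least 3 loaded trips out, with a return between consecutive ones — at least 5 crossings.
The plan below uses exactly 5 crossings, so it is optimal:
1. Engineer goes to the lab module with the fly and the sparrow.  [the storage bay: the cricket, the frog, the hawk, the spider | the lab module: the fly, the sparrow]
2. Engineer goes back to the storage bay alone.  [the storage bay: the cricket, the frog, the hawk, the spider | the lab module: the fly, the sparrow]
3. Engineer goes to the lab module with the cricket and the spider.  [the storage bay: the frog, the hawk | the lab module: the cricket, the fly, the sparrow, the spider]
4. Engineer goes back to the storage bay alone.  [the storage bay: the frog, the hawk | the lab module: the cricket, the fly, the sparrow, the spider]
5. Engineer goes to the lab module with the frog and the hawk.  [the storage bay: — | the lab module: the cricket, the fly, the frog, the hawk, the sparrow, the spider]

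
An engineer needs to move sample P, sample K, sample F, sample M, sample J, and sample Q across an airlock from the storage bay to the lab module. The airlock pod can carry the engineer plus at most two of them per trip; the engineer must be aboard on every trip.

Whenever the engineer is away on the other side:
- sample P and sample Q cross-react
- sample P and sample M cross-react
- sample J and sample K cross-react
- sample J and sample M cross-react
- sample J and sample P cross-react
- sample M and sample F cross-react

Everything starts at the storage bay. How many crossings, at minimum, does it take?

Whatever the first load, the items left behind include a forbidden pair without the engineer. No opening move is safe, so no plan exists.

impossible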